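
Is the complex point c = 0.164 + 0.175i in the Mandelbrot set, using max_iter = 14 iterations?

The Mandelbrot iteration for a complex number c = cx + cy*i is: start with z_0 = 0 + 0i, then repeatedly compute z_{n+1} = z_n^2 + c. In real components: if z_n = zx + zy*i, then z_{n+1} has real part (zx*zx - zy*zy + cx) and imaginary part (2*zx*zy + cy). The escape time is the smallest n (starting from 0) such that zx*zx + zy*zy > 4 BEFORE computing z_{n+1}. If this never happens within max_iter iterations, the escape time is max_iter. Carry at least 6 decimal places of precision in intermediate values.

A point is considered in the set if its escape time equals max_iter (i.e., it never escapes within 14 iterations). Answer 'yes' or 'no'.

z_0 = 0 + 0i, c = 0.1640 + 0.1750i
Iter 1: z = 0.1640 + 0.1750i, |z|^2 = 0.0575
Iter 2: z = 0.1603 + 0.2324i, |z|^2 = 0.0797
Iter 3: z = 0.1357 + 0.2495i, |z|^2 = 0.0807
Iter 4: z = 0.1202 + 0.2427i, |z|^2 = 0.0733
Iter 5: z = 0.1195 + 0.2333i, |z|^2 = 0.0687
Iter 6: z = 0.1238 + 0.2308i, |z|^2 = 0.0686
Iter 7: z = 0.1261 + 0.2322i, |z|^2 = 0.0698
Iter 8: z = 0.1260 + 0.2335i, |z|^2 = 0.0704
Iter 9: z = 0.1253 + 0.2339i, |z|^2 = 0.0704
Iter 10: z = 0.1250 + 0.2336i, |z|^2 = 0.0702
Iter 11: z = 0.1251 + 0.2334i, |z|^2 = 0.0701
Iter 12: z = 0.1252 + 0.2334i, |z|^2 = 0.0701
Iter 13: z = 0.1252 + 0.2334i, |z|^2 = 0.0702
Did not escape in 14 iterations → in set

Answer: yes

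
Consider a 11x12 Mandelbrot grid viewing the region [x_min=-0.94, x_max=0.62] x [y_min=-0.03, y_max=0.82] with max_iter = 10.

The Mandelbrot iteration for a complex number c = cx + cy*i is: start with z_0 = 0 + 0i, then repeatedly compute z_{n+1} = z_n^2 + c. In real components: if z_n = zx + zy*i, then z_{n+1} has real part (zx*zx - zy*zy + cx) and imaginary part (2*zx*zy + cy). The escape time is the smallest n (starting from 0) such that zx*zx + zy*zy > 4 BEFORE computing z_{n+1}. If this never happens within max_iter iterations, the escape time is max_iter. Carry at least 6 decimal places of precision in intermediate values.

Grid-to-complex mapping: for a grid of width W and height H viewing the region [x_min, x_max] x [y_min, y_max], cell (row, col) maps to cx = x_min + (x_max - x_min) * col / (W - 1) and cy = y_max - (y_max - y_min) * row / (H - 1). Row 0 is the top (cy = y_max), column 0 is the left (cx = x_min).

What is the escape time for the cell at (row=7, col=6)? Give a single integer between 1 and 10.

Answer: 10

Derivation:
z_0 = 0 + 0i, c = -0.0040 + 0.2791i
Iter 1: z = -0.0040 + 0.2791i, |z|^2 = 0.0779
Iter 2: z = -0.0819 + 0.2769i, |z|^2 = 0.0834
Iter 3: z = -0.0739 + 0.2338i, |z|^2 = 0.0601
Iter 4: z = -0.0532 + 0.2445i, |z|^2 = 0.0626
Iter 5: z = -0.0610 + 0.2531i, |z|^2 = 0.0678
Iter 6: z = -0.0643 + 0.2482i, |z|^2 = 0.0658
Iter 7: z = -0.0615 + 0.2471i, |z|^2 = 0.0649
Iter 8: z = -0.0613 + 0.2487i, |z|^2 = 0.0656
Iter 9: z = -0.0621 + 0.2486i, |z|^2 = 0.0657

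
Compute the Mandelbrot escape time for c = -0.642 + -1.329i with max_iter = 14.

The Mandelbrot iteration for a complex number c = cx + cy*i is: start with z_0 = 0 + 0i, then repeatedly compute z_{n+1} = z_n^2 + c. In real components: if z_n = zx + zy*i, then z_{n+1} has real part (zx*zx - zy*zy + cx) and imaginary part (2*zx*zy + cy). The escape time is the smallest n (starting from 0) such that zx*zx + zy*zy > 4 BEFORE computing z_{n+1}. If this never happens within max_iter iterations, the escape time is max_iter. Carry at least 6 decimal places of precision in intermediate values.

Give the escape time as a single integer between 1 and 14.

Answer: 2

Derivation:
z_0 = 0 + 0i, c = -0.6420 + -1.3290i
Iter 1: z = -0.6420 + -1.3290i, |z|^2 = 2.1784
Iter 2: z = -1.9961 + 0.3774i, |z|^2 = 4.1268
Escaped at iteration 2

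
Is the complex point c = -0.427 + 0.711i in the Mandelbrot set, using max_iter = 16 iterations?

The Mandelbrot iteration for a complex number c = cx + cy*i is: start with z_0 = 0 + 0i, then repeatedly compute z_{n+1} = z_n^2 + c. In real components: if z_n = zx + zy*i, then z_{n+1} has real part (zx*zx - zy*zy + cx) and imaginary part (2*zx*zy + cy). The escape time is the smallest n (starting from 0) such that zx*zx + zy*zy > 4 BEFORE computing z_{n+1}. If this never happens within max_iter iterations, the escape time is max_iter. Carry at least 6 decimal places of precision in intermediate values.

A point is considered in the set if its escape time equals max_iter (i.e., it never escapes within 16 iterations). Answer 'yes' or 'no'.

z_0 = 0 + 0i, c = -0.4270 + 0.7110i
Iter 1: z = -0.4270 + 0.7110i, |z|^2 = 0.6878
Iter 2: z = -0.7502 + 0.1038i, |z|^2 = 0.5736
Iter 3: z = 0.1250 + 0.5553i, |z|^2 = 0.3239
Iter 4: z = -0.7197 + 0.8498i, |z|^2 = 1.2401
Iter 5: z = -0.6313 + -0.5122i, |z|^2 = 0.6609
Iter 6: z = -0.2908 + 1.3577i, |z|^2 = 1.9279
Iter 7: z = -2.1857 + -0.0787i, |z|^2 = 4.7834
Escaped at iteration 7

Answer: no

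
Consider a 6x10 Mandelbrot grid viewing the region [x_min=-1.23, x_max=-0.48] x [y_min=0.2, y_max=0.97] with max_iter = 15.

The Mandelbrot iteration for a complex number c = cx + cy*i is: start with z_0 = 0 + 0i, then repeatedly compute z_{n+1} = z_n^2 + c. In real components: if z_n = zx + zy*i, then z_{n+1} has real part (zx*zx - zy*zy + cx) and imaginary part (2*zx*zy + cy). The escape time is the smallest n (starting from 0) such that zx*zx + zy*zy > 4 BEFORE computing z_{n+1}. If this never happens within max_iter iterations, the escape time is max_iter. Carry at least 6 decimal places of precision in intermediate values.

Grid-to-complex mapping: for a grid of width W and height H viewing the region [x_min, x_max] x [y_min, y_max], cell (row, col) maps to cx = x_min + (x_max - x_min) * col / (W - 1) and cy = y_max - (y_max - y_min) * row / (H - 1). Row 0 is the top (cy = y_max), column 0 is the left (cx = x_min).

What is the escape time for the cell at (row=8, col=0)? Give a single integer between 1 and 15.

z_0 = 0 + 0i, c = -1.2300 + 0.2856i
Iter 1: z = -1.2300 + 0.2856i, |z|^2 = 1.5944
Iter 2: z = 0.2014 + -0.4169i, |z|^2 = 0.2144
Iter 3: z = -1.3633 + 0.1177i, |z|^2 = 1.8723
Iter 4: z = 0.6147 + -0.0352i, |z|^2 = 0.3791
Iter 5: z = -0.8534 + 0.2422i, |z|^2 = 0.7870
Iter 6: z = -0.5603 + -0.1279i, |z|^2 = 0.3303
Iter 7: z = -0.9324 + 0.4289i, |z|^2 = 1.0533
Iter 8: z = -0.5446 + -0.5142i, |z|^2 = 0.5610
Iter 9: z = -1.1978 + 0.8456i, |z|^2 = 2.1499
Iter 10: z = -0.5102 + -1.7403i, |z|^2 = 3.2889
Iter 11: z = -3.9983 + 2.0614i, |z|^2 = 20.2358
Escaped at iteration 11

Answer: 11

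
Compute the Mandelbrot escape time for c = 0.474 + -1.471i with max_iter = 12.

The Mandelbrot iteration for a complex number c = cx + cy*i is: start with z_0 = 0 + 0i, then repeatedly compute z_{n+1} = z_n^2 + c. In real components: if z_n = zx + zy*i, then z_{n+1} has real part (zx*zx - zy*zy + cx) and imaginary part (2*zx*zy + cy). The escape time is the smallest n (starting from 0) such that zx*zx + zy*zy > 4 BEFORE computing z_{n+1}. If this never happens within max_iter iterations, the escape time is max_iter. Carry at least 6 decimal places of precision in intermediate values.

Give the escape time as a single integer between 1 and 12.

z_0 = 0 + 0i, c = 0.4740 + -1.4710i
Iter 1: z = 0.4740 + -1.4710i, |z|^2 = 2.3885
Iter 2: z = -1.4652 + -2.8655i, |z|^2 = 10.3578
Escaped at iteration 2

Answer: 2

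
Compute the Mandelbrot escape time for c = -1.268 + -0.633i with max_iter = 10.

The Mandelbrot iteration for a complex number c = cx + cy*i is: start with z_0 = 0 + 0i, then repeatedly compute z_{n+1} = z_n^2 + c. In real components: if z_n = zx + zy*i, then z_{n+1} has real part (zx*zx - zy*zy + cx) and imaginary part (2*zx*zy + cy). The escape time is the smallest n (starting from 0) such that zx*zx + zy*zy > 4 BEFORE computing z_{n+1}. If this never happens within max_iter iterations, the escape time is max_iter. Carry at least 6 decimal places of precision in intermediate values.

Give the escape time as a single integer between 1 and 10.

Answer: 3

Derivation:
z_0 = 0 + 0i, c = -1.2680 + -0.6330i
Iter 1: z = -1.2680 + -0.6330i, |z|^2 = 2.0085
Iter 2: z = -0.0609 + 0.9723i, |z|^2 = 0.9490
Iter 3: z = -2.2096 + -0.7514i, |z|^2 = 5.4470
Escaped at iteration 3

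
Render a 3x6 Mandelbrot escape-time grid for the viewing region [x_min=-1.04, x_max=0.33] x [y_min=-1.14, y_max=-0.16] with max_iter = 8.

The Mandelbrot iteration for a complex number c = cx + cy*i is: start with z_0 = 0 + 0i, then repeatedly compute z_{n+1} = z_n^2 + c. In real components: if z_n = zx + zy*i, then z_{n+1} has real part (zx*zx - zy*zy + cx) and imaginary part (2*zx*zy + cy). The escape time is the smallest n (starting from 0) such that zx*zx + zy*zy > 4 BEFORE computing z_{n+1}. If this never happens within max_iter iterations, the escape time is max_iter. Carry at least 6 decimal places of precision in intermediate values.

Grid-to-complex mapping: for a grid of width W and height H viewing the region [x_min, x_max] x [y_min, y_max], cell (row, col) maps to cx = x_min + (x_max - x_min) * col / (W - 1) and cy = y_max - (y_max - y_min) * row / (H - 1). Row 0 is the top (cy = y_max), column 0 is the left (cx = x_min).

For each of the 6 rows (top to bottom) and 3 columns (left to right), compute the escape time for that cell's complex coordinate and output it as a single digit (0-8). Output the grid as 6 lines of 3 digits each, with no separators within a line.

Answer: 888
888
588
375
354
342

Derivation:
(row=0, col=0): c = -1.0400 + -0.1600i → escape time 8
(row=0, col=1): c = -0.3550 + -0.1600i → escape time 8
(row=0, col=2): c = 0.3300 + -0.1600i → escape time 8
(row=1, col=0): c = -1.0400 + -0.3560i → escape time 8
(row=1, col=1): c = -0.3550 + -0.3560i → escape time 8
(row=1, col=2): c = 0.3300 + -0.3560i → escape time 8
(row=2, col=0): c = -1.0400 + -0.5520i → escape time 5
(row=2, col=1): c = -0.3550 + -0.5520i → escape time 8
(row=2, col=2): c = 0.3300 + -0.5520i → escape time 8
(row=3, col=0): c = -1.0400 + -0.7480i → escape time 3
(row=3, col=1): c = -0.3550 + -0.7480i → escape time 7
(row=3, col=2): c = 0.3300 + -0.7480i → escape time 5
(row=4, col=0): c = -1.0400 + -0.9440i → escape time 3
(row=4, col=1): c = -0.3550 + -0.9440i → escape time 5
(row=4, col=2): c = 0.3300 + -0.9440i → escape time 4
(row=5, col=0): c = -1.0400 + -1.1400i → escape time 3
(row=5, col=1): c = -0.3550 + -1.1400i → escape time 4
(row=5, col=2): c = 0.3300 + -1.1400i → escape time 2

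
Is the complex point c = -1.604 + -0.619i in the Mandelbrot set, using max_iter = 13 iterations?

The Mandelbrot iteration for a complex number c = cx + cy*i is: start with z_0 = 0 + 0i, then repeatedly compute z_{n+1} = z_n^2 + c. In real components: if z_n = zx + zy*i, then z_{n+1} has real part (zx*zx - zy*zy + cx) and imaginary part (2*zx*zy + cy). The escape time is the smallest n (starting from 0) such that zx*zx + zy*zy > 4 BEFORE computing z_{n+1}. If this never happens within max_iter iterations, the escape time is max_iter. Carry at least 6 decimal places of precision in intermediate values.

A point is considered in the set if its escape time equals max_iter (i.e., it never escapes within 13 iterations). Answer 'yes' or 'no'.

Answer: no

Derivation:
z_0 = 0 + 0i, c = -1.6040 + -0.6190i
Iter 1: z = -1.6040 + -0.6190i, |z|^2 = 2.9560
Iter 2: z = 0.5857 + 1.3668i, |z|^2 = 2.2110
Iter 3: z = -3.1290 + 0.9819i, |z|^2 = 10.7549
Escaped at iteration 3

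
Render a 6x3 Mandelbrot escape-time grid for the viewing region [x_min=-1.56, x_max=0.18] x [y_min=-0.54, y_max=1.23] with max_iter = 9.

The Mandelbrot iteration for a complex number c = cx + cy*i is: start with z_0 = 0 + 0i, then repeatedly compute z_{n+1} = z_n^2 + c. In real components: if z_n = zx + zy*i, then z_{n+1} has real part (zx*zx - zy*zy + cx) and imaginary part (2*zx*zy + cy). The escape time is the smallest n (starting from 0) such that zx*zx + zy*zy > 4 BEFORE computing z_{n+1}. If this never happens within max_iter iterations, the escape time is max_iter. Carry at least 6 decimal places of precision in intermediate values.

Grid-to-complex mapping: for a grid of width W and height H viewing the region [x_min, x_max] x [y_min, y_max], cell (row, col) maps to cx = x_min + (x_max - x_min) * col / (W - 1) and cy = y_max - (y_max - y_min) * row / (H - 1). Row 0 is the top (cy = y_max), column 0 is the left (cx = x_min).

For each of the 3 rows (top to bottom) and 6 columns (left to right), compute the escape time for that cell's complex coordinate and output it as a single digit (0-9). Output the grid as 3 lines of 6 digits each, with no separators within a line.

(row=0, col=0): c = -1.5600 + 1.2300i → escape time 2
(row=0, col=1): c = -1.2120 + 1.2300i → escape time 2
(row=0, col=2): c = -0.8640 + 1.2300i → escape time 3
(row=0, col=3): c = -0.5160 + 1.2300i → escape time 3
(row=0, col=4): c = -0.1680 + 1.2300i → escape time 3
(row=0, col=5): c = 0.1800 + 1.2300i → escape time 2
(row=1, col=0): c = -1.5600 + 0.3450i → escape time 4
(row=1, col=1): c = -1.2120 + 0.3450i → escape time 9
(row=1, col=2): c = -0.8640 + 0.3450i → escape time 8
(row=1, col=3): c = -0.5160 + 0.3450i → escape time 9
(row=1, col=4): c = -0.1680 + 0.3450i → escape time 9
(row=1, col=5): c = 0.1800 + 0.3450i → escape time 9
(row=2, col=0): c = -1.5600 + -0.5400i → escape time 3
(row=2, col=1): c = -1.2120 + -0.5400i → escape time 4
(row=2, col=2): c = -0.8640 + -0.5400i → escape time 5
(row=2, col=3): c = -0.5160 + -0.5400i → escape time 9
(row=2, col=4): c = -0.1680 + -0.5400i → escape time 9
(row=2, col=5): c = 0.1800 + -0.5400i → escape time 9

Answer: 223332
498999
345999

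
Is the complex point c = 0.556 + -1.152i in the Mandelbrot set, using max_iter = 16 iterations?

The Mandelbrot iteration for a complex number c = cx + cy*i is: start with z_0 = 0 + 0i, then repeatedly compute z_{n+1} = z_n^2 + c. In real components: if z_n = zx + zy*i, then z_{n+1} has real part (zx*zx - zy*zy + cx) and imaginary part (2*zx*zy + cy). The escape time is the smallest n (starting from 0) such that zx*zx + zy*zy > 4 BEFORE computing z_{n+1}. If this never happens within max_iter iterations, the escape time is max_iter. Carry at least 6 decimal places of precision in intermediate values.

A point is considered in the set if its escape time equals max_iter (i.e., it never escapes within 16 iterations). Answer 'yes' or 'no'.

z_0 = 0 + 0i, c = 0.5560 + -1.1520i
Iter 1: z = 0.5560 + -1.1520i, |z|^2 = 1.6362
Iter 2: z = -0.4620 + -2.4330i, |z|^2 = 6.1330
Escaped at iteration 2

Answer: no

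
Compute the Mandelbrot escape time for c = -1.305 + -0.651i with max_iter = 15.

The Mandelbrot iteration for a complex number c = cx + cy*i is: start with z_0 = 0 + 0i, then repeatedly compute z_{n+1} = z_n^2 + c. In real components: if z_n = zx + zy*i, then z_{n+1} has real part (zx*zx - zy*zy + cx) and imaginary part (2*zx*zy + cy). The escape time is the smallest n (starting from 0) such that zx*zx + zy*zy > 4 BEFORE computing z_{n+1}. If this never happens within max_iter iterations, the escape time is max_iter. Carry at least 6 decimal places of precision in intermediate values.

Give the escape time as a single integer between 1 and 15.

z_0 = 0 + 0i, c = -1.3050 + -0.6510i
Iter 1: z = -1.3050 + -0.6510i, |z|^2 = 2.1268
Iter 2: z = -0.0258 + 1.0481i, |z|^2 = 1.0992
Iter 3: z = -2.4029 + -0.7050i, |z|^2 = 6.2709
Escaped at iteration 3

Answer: 3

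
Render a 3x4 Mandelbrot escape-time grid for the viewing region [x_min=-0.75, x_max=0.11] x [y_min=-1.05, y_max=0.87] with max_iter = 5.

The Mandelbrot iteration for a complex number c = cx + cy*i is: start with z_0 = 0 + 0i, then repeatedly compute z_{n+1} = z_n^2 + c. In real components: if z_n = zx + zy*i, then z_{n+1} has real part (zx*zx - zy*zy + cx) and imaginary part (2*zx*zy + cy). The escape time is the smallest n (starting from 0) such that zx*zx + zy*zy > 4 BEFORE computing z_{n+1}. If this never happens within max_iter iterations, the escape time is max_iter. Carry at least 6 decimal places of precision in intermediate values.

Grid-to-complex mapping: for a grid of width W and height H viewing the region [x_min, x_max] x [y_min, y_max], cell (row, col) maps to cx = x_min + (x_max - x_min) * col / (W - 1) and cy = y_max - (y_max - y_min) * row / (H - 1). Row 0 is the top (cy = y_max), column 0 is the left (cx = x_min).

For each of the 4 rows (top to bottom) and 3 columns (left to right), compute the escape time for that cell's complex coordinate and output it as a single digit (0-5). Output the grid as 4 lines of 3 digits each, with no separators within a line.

Answer: 455
555
555
354

Derivation:
(row=0, col=0): c = -0.7500 + 0.8700i → escape time 4
(row=0, col=1): c = -0.3200 + 0.8700i → escape time 5
(row=0, col=2): c = 0.1100 + 0.8700i → escape time 5
(row=1, col=0): c = -0.7500 + 0.2300i → escape time 5
(row=1, col=1): c = -0.3200 + 0.2300i → escape time 5
(row=1, col=2): c = 0.1100 + 0.2300i → escape time 5
(row=2, col=0): c = -0.7500 + -0.4100i → escape time 5
(row=2, col=1): c = -0.3200 + -0.4100i → escape time 5
(row=2, col=2): c = 0.1100 + -0.4100i → escape time 5
(row=3, col=0): c = -0.7500 + -1.0500i → escape time 3
(row=3, col=1): c = -0.3200 + -1.0500i → escape time 5
(row=3, col=2): c = 0.1100 + -1.0500i → escape time 4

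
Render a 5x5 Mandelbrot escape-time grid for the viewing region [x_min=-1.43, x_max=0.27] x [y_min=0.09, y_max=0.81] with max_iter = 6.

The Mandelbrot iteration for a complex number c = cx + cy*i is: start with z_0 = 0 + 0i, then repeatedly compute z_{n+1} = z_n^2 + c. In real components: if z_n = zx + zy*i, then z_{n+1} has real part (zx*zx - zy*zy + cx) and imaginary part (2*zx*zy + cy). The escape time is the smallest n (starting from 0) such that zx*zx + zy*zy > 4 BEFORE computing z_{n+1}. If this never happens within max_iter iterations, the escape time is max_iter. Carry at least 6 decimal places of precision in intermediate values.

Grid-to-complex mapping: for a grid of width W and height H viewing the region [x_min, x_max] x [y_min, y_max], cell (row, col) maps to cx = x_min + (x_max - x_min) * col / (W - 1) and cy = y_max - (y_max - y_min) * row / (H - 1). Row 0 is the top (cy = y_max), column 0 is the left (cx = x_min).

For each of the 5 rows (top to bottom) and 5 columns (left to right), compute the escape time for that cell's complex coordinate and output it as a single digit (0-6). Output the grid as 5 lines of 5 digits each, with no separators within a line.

Answer: 33465
34666
45666
56666
66666

Derivation:
(row=0, col=0): c = -1.4300 + 0.8100i → escape time 3
(row=0, col=1): c = -1.0050 + 0.8100i → escape time 3
(row=0, col=2): c = -0.5800 + 0.8100i → escape time 4
(row=0, col=3): c = -0.1550 + 0.8100i → escape time 6
(row=0, col=4): c = 0.2700 + 0.8100i → escape time 5
(row=1, col=0): c = -1.4300 + 0.6300i → escape time 3
(row=1, col=1): c = -1.0050 + 0.6300i → escape time 4
(row=1, col=2): c = -0.5800 + 0.6300i → escape time 6
(row=1, col=3): c = -0.1550 + 0.6300i → escape time 6
(row=1, col=4): c = 0.2700 + 0.6300i → escape time 6
(row=2, col=0): c = -1.4300 + 0.4500i → escape time 4
(row=2, col=1): c = -1.0050 + 0.4500i → escape time 5
(row=2, col=2): c = -0.5800 + 0.4500i → escape time 6
(row=2, col=3): c = -0.1550 + 0.4500i → escape time 6
(row=2, col=4): c = 0.2700 + 0.4500i → escape time 6
(row=3, col=0): c = -1.4300 + 0.2700i → escape time 5
(row=3, col=1): c = -1.0050 + 0.2700i → escape time 6
(row=3, col=2): c = -0.5800 + 0.2700i → escape time 6
(row=3, col=3): c = -0.1550 + 0.2700i → escape time 6
(row=3, col=4): c = 0.2700 + 0.2700i → escape time 6
(row=4, col=0): c = -1.4300 + 0.0900i → escape time 6
(row=4, col=1): c = -1.0050 + 0.0900i → escape time 6
(row=4, col=2): c = -0.5800 + 0.0900i → escape time 6
(row=4, col=3): c = -0.1550 + 0.0900i → escape time 6
(row=4, col=4): c = 0.2700 + 0.0900i → escape time 6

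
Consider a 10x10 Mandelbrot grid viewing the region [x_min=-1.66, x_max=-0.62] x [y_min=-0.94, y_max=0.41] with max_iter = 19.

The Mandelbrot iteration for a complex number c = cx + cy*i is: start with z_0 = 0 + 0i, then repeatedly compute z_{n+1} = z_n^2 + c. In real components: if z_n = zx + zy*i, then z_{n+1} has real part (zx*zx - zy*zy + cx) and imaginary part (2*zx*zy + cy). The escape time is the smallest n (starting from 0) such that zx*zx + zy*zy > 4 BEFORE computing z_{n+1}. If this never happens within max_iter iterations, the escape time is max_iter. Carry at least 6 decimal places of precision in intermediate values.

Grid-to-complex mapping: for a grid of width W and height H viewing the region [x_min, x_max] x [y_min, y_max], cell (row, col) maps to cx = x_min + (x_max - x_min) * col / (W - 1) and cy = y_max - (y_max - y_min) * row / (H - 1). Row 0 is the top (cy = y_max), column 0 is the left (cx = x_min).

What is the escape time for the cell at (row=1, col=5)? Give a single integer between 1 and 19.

z_0 = 0 + 0i, c = -1.0822 + 0.2600i
Iter 1: z = -1.0822 + 0.2600i, |z|^2 = 1.2388
Iter 2: z = 0.0214 + -0.3028i, |z|^2 = 0.0921
Iter 3: z = -1.1734 + 0.2471i, |z|^2 = 1.4380
Iter 4: z = 0.2337 + -0.3198i, |z|^2 = 0.1569
Iter 5: z = -1.1299 + 0.1105i, |z|^2 = 1.2889
Iter 6: z = 0.1822 + 0.0102i, |z|^2 = 0.0333
Iter 7: z = -1.0491 + 0.2637i, |z|^2 = 1.1702
Iter 8: z = -0.0511 + -0.2933i, |z|^2 = 0.0887
Iter 9: z = -1.1657 + 0.2900i, |z|^2 = 1.4428
Iter 10: z = 0.1924 + -0.4160i, |z|^2 = 0.2101
Iter 11: z = -1.2183 + 0.0999i, |z|^2 = 1.4942
Iter 12: z = 0.3920 + 0.0167i, |z|^2 = 0.1539
Iter 13: z = -0.9288 + 0.2731i, |z|^2 = 0.9373
Iter 14: z = -0.2940 + -0.2473i, |z|^2 = 0.1476
Iter 15: z = -1.0569 + 0.4054i, |z|^2 = 1.2814
Iter 16: z = -0.1295 + -0.5970i, |z|^2 = 0.3731
Iter 17: z = -1.4218 + 0.4146i, |z|^2 = 2.1935
Iter 18: z = 0.7674 + -0.9191i, |z|^2 = 1.4336

Answer: 19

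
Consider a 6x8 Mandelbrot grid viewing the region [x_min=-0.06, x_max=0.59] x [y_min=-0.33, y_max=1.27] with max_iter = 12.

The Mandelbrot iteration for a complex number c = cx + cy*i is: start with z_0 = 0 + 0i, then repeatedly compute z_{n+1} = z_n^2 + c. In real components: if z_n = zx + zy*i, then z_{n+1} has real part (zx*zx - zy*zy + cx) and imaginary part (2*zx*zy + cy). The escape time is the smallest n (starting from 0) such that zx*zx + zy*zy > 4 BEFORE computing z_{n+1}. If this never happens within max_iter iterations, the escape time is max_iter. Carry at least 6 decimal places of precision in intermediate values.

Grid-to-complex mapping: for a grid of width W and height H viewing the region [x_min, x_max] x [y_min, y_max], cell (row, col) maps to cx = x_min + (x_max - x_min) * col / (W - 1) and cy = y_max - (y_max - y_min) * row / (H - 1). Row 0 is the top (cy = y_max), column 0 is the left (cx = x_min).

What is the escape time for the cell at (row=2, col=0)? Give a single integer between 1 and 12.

z_0 = 0 + 0i, c = -0.0600 + 0.8129i
Iter 1: z = -0.0600 + 0.8129i, |z|^2 = 0.6643
Iter 2: z = -0.7171 + 0.7153i, |z|^2 = 1.0260
Iter 3: z = -0.0574 + -0.2131i, |z|^2 = 0.0487
Iter 4: z = -0.1021 + 0.8373i, |z|^2 = 0.7115
Iter 5: z = -0.7507 + 0.6418i, |z|^2 = 0.9755
Iter 6: z = 0.0915 + -0.1508i, |z|^2 = 0.0311
Iter 7: z = -0.0744 + 0.7853i, |z|^2 = 0.6222
Iter 8: z = -0.6711 + 0.6961i, |z|^2 = 0.9349
Iter 9: z = -0.0942 + -0.1214i, |z|^2 = 0.0236
Iter 10: z = -0.0659 + 0.8357i, |z|^2 = 0.7028
Iter 11: z = -0.7541 + 0.7027i, |z|^2 = 1.0625

Answer: 12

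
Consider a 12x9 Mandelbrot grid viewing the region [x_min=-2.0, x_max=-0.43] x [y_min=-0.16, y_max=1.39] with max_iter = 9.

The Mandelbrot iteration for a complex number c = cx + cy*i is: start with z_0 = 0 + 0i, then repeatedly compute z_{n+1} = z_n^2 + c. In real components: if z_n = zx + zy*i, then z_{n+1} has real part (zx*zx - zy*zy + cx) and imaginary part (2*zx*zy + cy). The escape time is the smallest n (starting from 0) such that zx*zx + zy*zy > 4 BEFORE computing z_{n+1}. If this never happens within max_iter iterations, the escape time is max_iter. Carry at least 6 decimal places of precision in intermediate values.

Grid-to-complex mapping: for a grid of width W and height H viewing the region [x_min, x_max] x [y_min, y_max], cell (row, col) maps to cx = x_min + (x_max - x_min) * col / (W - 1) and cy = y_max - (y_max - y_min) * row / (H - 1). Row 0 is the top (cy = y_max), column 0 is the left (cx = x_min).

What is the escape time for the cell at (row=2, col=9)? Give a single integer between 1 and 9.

z_0 = 0 + 0i, c = -0.7155 + 1.0025i
Iter 1: z = -0.7155 + 1.0025i, |z|^2 = 1.5169
Iter 2: z = -1.2086 + -0.4320i, |z|^2 = 1.6473
Iter 3: z = 0.5586 + 2.0467i, |z|^2 = 4.5010
Escaped at iteration 3

Answer: 3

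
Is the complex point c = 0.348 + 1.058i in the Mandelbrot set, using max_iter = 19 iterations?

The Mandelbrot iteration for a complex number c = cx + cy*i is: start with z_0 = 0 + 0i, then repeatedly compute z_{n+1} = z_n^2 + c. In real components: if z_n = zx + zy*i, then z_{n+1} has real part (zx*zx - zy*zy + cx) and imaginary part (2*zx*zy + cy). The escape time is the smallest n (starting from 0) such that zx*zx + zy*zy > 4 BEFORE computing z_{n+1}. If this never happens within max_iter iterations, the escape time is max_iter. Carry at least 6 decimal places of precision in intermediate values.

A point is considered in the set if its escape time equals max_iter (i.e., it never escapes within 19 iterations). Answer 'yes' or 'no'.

z_0 = 0 + 0i, c = 0.3480 + 1.0580i
Iter 1: z = 0.3480 + 1.0580i, |z|^2 = 1.2405
Iter 2: z = -0.6503 + 1.7944i, |z|^2 = 3.6426
Iter 3: z = -2.4489 + -1.2756i, |z|^2 = 7.6244
Escaped at iteration 3

Answer: no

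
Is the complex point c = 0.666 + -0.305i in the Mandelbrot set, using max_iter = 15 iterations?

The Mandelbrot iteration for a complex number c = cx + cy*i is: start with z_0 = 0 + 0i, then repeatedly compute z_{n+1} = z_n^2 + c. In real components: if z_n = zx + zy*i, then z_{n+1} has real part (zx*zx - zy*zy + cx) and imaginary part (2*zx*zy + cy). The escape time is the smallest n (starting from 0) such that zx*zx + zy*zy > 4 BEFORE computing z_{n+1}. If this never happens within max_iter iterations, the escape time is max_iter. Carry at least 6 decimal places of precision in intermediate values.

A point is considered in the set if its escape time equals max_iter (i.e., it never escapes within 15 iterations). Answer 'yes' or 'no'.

Answer: no

Derivation:
z_0 = 0 + 0i, c = 0.6660 + -0.3050i
Iter 1: z = 0.6660 + -0.3050i, |z|^2 = 0.5366
Iter 2: z = 1.0165 + -0.7113i, |z|^2 = 1.5392
Iter 3: z = 1.1934 + -1.7510i, |z|^2 = 4.4904
Escaped at iteration 3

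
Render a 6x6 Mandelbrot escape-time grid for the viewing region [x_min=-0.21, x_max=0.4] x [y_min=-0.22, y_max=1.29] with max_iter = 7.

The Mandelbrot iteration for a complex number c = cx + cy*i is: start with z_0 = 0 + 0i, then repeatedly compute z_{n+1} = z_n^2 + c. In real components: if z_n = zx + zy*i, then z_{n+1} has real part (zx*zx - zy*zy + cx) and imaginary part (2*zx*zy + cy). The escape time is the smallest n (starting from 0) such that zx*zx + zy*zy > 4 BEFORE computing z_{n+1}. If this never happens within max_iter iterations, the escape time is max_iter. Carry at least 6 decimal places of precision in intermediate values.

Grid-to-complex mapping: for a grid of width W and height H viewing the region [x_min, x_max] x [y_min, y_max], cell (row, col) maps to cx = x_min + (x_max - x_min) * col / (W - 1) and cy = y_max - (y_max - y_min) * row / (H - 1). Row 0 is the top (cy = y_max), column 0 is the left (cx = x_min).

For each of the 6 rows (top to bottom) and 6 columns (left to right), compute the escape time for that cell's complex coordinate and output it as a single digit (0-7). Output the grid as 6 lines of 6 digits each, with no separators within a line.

(row=0, col=0): c = -0.2100 + 1.2900i → escape time 3
(row=0, col=1): c = -0.0880 + 1.2900i → escape time 2
(row=0, col=2): c = 0.0340 + 1.2900i → escape time 2
(row=0, col=3): c = 0.1560 + 1.2900i → escape time 2
(row=0, col=4): c = 0.2780 + 1.2900i → escape time 2
(row=0, col=5): c = 0.4000 + 1.2900i → escape time 2
(row=1, col=0): c = -0.2100 + 0.9880i → escape time 7
(row=1, col=1): c = -0.0880 + 0.9880i → escape time 7
(row=1, col=2): c = 0.0340 + 0.9880i → escape time 6
(row=1, col=3): c = 0.1560 + 0.9880i → escape time 4
(row=1, col=4): c = 0.2780 + 0.9880i → escape time 4
(row=1, col=5): c = 0.4000 + 0.9880i → escape time 3
(row=2, col=0): c = -0.2100 + 0.6860i → escape time 7
(row=2, col=1): c = -0.0880 + 0.6860i → escape time 7
(row=2, col=2): c = 0.0340 + 0.6860i → escape time 7
(row=2, col=3): c = 0.1560 + 0.6860i → escape time 7
(row=2, col=4): c = 0.2780 + 0.6860i → escape time 7
(row=2, col=5): c = 0.4000 + 0.6860i → escape time 6
(row=3, col=0): c = -0.2100 + 0.3840i → escape time 7
(row=3, col=1): c = -0.0880 + 0.3840i → escape time 7
(row=3, col=2): c = 0.0340 + 0.3840i → escape time 7
(row=3, col=3): c = 0.1560 + 0.3840i → escape time 7
(row=3, col=4): c = 0.2780 + 0.3840i → escape time 7
(row=3, col=5): c = 0.4000 + 0.3840i → escape time 7
(row=4, col=0): c = -0.2100 + 0.0820i → escape time 7
(row=4, col=1): c = -0.0880 + 0.0820i → escape time 7
(row=4, col=2): c = 0.0340 + 0.0820i → escape time 7
(row=4, col=3): c = 0.1560 + 0.0820i → escape time 7
(row=4, col=4): c = 0.2780 + 0.0820i → escape time 7
(row=4, col=5): c = 0.4000 + 0.0820i → escape time 7
(row=5, col=0): c = -0.2100 + -0.2200i → escape time 7
(row=5, col=1): c = -0.0880 + -0.2200i → escape time 7
(row=5, col=2): c = 0.0340 + -0.2200i → escape time 7
(row=5, col=3): c = 0.1560 + -0.2200i → escape time 7
(row=5, col=4): c = 0.2780 + -0.2200i → escape time 7
(row=5, col=5): c = 0.4000 + -0.2200i → escape time 7

Answer: 322222
776443
777776
777777
777777
777777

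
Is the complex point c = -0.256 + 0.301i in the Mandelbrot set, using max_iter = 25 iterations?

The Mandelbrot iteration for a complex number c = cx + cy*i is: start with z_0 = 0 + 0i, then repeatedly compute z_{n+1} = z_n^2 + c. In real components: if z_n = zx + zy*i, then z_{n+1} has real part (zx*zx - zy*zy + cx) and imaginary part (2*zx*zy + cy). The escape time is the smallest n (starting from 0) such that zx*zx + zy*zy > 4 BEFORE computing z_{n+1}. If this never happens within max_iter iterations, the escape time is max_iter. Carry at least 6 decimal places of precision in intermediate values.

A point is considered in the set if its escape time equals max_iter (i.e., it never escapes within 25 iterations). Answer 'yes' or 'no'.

Answer: yes

Derivation:
z_0 = 0 + 0i, c = -0.2560 + 0.3010i
Iter 1: z = -0.2560 + 0.3010i, |z|^2 = 0.1561
Iter 2: z = -0.2811 + 0.1469i, |z|^2 = 0.1006
Iter 3: z = -0.1986 + 0.2184i, |z|^2 = 0.0871
Iter 4: z = -0.2643 + 0.2142i, |z|^2 = 0.1157
Iter 5: z = -0.2321 + 0.1878i, |z|^2 = 0.0891
Iter 6: z = -0.2374 + 0.2139i, |z|^2 = 0.1021
Iter 7: z = -0.2454 + 0.1995i, |z|^2 = 0.1000
Iter 8: z = -0.2356 + 0.2031i, |z|^2 = 0.0968
Iter 9: z = -0.2418 + 0.2053i, |z|^2 = 0.1006
Iter 10: z = -0.2397 + 0.2017i, |z|^2 = 0.0982
Iter 11: z = -0.2392 + 0.2043i, |z|^2 = 0.0990
Iter 12: z = -0.2405 + 0.2033i, |z|^2 = 0.0992
Iter 13: z = -0.2395 + 0.2032i, |z|^2 = 0.0987
Iter 14: z = -0.2400 + 0.2037i, |z|^2 = 0.0991
Iter 15: z = -0.2399 + 0.2033i, |z|^2 = 0.0989
Iter 16: z = -0.2398 + 0.2035i, |z|^2 = 0.0989
Iter 17: z = -0.2399 + 0.2034i, |z|^2 = 0.0989
Iter 18: z = -0.2398 + 0.2034i, |z|^2 = 0.0989
Iter 19: z = -0.2399 + 0.2034i, |z|^2 = 0.0989
Iter 20: z = -0.2399 + 0.2034i, |z|^2 = 0.0989
Iter 21: z = -0.2398 + 0.2034i, |z|^2 = 0.0989
Iter 22: z = -0.2399 + 0.2034i, |z|^2 = 0.0989
Iter 23: z = -0.2398 + 0.2034i, |z|^2 = 0.0989
Iter 24: z = -0.2399 + 0.2034i, |z|^2 = 0.0989
Did not escape in 25 iterations → in set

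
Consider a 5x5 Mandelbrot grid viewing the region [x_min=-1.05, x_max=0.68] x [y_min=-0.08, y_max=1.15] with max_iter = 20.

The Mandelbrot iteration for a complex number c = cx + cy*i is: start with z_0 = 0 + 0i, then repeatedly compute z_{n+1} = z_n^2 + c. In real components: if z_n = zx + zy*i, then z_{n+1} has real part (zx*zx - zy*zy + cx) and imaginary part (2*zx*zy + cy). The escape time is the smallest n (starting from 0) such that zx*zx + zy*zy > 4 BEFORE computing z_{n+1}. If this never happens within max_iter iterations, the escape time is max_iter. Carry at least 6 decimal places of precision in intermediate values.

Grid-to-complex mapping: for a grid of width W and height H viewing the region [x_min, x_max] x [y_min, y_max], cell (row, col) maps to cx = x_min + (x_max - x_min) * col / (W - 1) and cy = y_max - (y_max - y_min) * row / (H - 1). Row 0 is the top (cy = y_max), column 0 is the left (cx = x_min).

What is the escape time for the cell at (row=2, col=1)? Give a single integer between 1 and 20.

Answer: 9

Derivation:
z_0 = 0 + 0i, c = -0.6175 + 0.5350i
Iter 1: z = -0.6175 + 0.5350i, |z|^2 = 0.6675
Iter 2: z = -0.5224 + -0.1257i, |z|^2 = 0.2887
Iter 3: z = -0.3604 + 0.6664i, |z|^2 = 0.5739
Iter 4: z = -0.9317 + 0.0547i, |z|^2 = 0.8710
Iter 5: z = 0.2475 + 0.4331i, |z|^2 = 0.2488
Iter 6: z = -0.7438 + 0.7494i, |z|^2 = 1.1148
Iter 7: z = -0.6258 + -0.5797i, |z|^2 = 0.7278
Iter 8: z = -0.5619 + 1.2606i, |z|^2 = 1.9050
Iter 9: z = -1.8909 + -0.8818i, |z|^2 = 4.3532
Escaped at iteration 9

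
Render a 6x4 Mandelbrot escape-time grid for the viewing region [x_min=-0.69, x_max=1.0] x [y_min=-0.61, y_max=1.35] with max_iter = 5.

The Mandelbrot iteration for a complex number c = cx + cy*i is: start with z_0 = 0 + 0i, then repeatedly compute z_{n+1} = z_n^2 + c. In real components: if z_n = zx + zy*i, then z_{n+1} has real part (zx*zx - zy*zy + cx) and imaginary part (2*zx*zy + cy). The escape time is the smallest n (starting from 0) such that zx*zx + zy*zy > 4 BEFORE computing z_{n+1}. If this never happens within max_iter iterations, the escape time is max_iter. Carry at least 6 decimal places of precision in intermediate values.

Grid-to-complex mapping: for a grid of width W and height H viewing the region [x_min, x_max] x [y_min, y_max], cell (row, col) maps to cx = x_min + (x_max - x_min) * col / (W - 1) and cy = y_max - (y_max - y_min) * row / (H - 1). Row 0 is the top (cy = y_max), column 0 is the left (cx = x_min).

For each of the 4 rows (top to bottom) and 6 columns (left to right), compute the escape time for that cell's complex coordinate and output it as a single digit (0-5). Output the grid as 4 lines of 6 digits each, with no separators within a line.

(row=0, col=0): c = -0.6900 + 1.3500i → escape time 2
(row=0, col=1): c = -0.3520 + 1.3500i → escape time 2
(row=0, col=2): c = -0.0140 + 1.3500i → escape time 2
(row=0, col=3): c = 0.3240 + 1.3500i → escape time 2
(row=0, col=4): c = 0.6620 + 1.3500i → escape time 2
(row=0, col=5): c = 1.0000 + 1.3500i → escape time 2
(row=1, col=0): c = -0.6900 + 0.6967i → escape time 5
(row=1, col=1): c = -0.3520 + 0.6967i → escape time 5
(row=1, col=2): c = -0.0140 + 0.6967i → escape time 5
(row=1, col=3): c = 0.3240 + 0.6967i → escape time 5
(row=1, col=4): c = 0.6620 + 0.6967i → escape time 3
(row=1, col=5): c = 1.0000 + 0.6967i → escape time 2
(row=2, col=0): c = -0.6900 + 0.0433i → escape time 5
(row=2, col=1): c = -0.3520 + 0.0433i → escape time 5
(row=2, col=2): c = -0.0140 + 0.0433i → escape time 5
(row=2, col=3): c = 0.3240 + 0.0433i → escape time 5
(row=2, col=4): c = 0.6620 + 0.0433i → escape time 4
(row=2, col=5): c = 1.0000 + 0.0433i → escape time 2
(row=3, col=0): c = -0.6900 + -0.6100i → escape time 5
(row=3, col=1): c = -0.3520 + -0.6100i → escape time 5
(row=3, col=2): c = -0.0140 + -0.6100i → escape time 5
(row=3, col=3): c = 0.3240 + -0.6100i → escape time 5
(row=3, col=4): c = 0.6620 + -0.6100i → escape time 3
(row=3, col=5): c = 1.0000 + -0.6100i → escape time 2

Answer: 222222
555532
555542
555532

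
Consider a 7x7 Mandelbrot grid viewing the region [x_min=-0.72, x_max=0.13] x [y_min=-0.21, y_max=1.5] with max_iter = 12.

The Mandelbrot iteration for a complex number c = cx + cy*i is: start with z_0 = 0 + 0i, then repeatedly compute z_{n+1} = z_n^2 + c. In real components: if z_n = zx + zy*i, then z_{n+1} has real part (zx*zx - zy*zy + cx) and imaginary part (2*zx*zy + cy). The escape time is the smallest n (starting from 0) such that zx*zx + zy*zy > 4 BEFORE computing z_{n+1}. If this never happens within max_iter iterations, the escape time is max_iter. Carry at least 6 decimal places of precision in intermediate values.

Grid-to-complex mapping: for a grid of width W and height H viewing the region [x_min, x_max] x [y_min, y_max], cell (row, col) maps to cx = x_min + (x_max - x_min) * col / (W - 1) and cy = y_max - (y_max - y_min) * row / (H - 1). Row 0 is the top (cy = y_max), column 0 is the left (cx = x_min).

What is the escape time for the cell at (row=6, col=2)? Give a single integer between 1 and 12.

z_0 = 0 + 0i, c = -0.4367 + -0.2100i
Iter 1: z = -0.4367 + -0.2100i, |z|^2 = 0.2348
Iter 2: z = -0.2901 + -0.0266i, |z|^2 = 0.0849
Iter 3: z = -0.3532 + -0.1946i, |z|^2 = 0.1626
Iter 4: z = -0.3498 + -0.0725i, |z|^2 = 0.1276
Iter 5: z = -0.3196 + -0.1593i, |z|^2 = 0.1275
Iter 6: z = -0.3599 + -0.1082i, |z|^2 = 0.1412
Iter 7: z = -0.3189 + -0.1321i, |z|^2 = 0.1191
Iter 8: z = -0.3525 + -0.1257i, |z|^2 = 0.1400
Iter 9: z = -0.3283 + -0.1214i, |z|^2 = 0.1225
Iter 10: z = -0.3436 + -0.1303i, |z|^2 = 0.1351
Iter 11: z = -0.3356 + -0.1204i, |z|^2 = 0.1271

Answer: 12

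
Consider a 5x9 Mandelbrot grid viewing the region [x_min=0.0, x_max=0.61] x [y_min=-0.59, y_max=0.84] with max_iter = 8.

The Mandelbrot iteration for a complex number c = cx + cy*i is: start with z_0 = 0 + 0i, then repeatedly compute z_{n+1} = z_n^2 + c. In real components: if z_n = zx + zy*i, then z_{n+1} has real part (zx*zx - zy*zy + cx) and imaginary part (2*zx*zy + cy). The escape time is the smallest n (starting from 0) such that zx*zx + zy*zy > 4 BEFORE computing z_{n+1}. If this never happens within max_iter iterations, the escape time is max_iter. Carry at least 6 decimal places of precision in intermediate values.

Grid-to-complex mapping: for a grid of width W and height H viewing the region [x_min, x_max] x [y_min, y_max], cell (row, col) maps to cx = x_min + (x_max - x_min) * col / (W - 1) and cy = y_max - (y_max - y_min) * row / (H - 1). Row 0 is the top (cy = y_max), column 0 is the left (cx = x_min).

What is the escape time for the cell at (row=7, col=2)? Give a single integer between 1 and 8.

Answer: 8

Derivation:
z_0 = 0 + 0i, c = 0.3050 + -0.4113i
Iter 1: z = 0.3050 + -0.4113i, |z|^2 = 0.2622
Iter 2: z = 0.2289 + -0.6621i, |z|^2 = 0.4908
Iter 3: z = -0.0810 + -0.7144i, |z|^2 = 0.5169
Iter 4: z = -0.1988 + -0.2955i, |z|^2 = 0.1268
Iter 5: z = 0.2572 + -0.2938i, |z|^2 = 0.1524
Iter 6: z = 0.2848 + -0.5623i, |z|^2 = 0.3974
Iter 7: z = 0.0699 + -0.7316i, |z|^2 = 0.5401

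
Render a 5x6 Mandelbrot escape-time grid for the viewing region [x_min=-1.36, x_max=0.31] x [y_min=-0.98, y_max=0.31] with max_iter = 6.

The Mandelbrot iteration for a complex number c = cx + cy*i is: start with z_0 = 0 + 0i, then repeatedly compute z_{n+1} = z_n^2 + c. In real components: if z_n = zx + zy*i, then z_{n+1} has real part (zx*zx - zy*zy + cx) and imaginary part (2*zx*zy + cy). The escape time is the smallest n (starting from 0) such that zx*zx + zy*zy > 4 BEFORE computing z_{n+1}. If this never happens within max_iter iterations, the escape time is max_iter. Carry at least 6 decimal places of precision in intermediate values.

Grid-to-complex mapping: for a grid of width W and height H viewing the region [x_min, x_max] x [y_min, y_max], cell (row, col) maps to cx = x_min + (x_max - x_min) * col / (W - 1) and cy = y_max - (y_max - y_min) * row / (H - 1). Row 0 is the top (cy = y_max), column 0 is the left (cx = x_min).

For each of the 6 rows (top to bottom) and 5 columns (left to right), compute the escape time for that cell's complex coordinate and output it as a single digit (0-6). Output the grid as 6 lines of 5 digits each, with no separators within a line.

Answer: 66666
66666
66666
45666
34666
33463

Derivation:
(row=0, col=0): c = -1.3600 + 0.3100i → escape time 6
(row=0, col=1): c = -0.9425 + 0.3100i → escape time 6
(row=0, col=2): c = -0.5250 + 0.3100i → escape time 6
(row=0, col=3): c = -0.1075 + 0.3100i → escape time 6
(row=0, col=4): c = 0.3100 + 0.3100i → escape time 6
(row=1, col=0): c = -1.3600 + 0.0520i → escape time 6
(row=1, col=1): c = -0.9425 + 0.0520i → escape time 6
(row=1, col=2): c = -0.5250 + 0.0520i → escape time 6
(row=1, col=3): c = -0.1075 + 0.0520i → escape time 6
(row=1, col=4): c = 0.3100 + 0.0520i → escape time 6
(row=2, col=0): c = -1.3600 + -0.2060i → escape time 6
(row=2, col=1): c = -0.9425 + -0.2060i → escape time 6
(row=2, col=2): c = -0.5250 + -0.2060i → escape time 6
(row=2, col=3): c = -0.1075 + -0.2060i → escape time 6
(row=2, col=4): c = 0.3100 + -0.2060i → escape time 6
(row=3, col=0): c = -1.3600 + -0.4640i → escape time 4
(row=3, col=1): c = -0.9425 + -0.4640i → escape time 5
(row=3, col=2): c = -0.5250 + -0.4640i → escape time 6
(row=3, col=3): c = -0.1075 + -0.4640i → escape time 6
(row=3, col=4): c = 0.3100 + -0.4640i → escape time 6
(row=4, col=0): c = -1.3600 + -0.7220i → escape time 3
(row=4, col=1): c = -0.9425 + -0.7220i → escape time 4
(row=4, col=2): c = -0.5250 + -0.7220i → escape time 6
(row=4, col=3): c = -0.1075 + -0.7220i → escape time 6
(row=4, col=4): c = 0.3100 + -0.7220i → escape time 6
(row=5, col=0): c = -1.3600 + -0.9800i → escape time 3
(row=5, col=1): c = -0.9425 + -0.9800i → escape time 3
(row=5, col=2): c = -0.5250 + -0.9800i → escape time 4
(row=5, col=3): c = -0.1075 + -0.9800i → escape time 6
(row=5, col=4): c = 0.3100 + -0.9800i → escape time 3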